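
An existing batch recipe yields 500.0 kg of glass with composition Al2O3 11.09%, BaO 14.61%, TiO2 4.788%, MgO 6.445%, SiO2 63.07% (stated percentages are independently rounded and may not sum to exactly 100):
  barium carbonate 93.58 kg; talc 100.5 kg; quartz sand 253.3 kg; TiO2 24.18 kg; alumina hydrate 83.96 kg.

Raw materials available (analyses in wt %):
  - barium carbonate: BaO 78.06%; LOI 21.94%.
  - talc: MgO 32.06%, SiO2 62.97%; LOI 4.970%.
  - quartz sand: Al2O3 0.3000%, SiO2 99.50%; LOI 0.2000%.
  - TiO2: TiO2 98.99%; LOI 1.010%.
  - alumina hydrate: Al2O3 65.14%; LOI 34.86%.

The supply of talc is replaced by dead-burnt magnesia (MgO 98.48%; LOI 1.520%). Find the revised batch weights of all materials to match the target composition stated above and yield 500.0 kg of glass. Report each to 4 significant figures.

Full precision is maintained through the solve; mid-chain values are shown, rounded to four significant figures, in the printout. Every reported figure is rounded exactly once — the derived quantities are recomputed in full float precision (LOI, the five compositions, the yield, totals, net glass mass) from the batch weights on 500.0 kg of glass as written in problem or answer.
Target masses of each oxide per 500.0 kg glass:
  Al2O3: 11.09% × 500.0 = 55.45 kg
  BaO: 14.61% × 500.0 = 73.05 kg
  TiO2: 4.788% × 500.0 = 23.94 kg
  MgO: 6.445% × 500.0 = 32.22 kg
  SiO2: 63.07% × 500.0 = 315.4 kg
Per-oxide balance check on the weights just shown, against the basis in use (sum by sum, the targets are met up to rounding of the answer):
  Al2O3: 316.9·0.003000 + 83.66·0.6514 = 55.45 kg (target 55.45 kg)
  BaO: 93.58·0.7806 = 73.05 kg (target 73.05 kg)
  TiO2: 24.18·0.9899 = 23.94 kg (target 23.94 kg)
  MgO: 32.72·0.9848 = 32.22 kg (target 32.22 kg)
  SiO2: 316.9·0.9950 = 315.3 kg (target 315.4 kg)
Glass-mass closure: the batch minus its LOI: 500.0 kg (the Σ of target masses is 500.0 kg; basis as stated: 500.0 kg — deltas are rounding alone).
Summing the batch: Σ batch = 551.0 kg; LOI removed, Σ of batch·LOI: 51.07 kg; yield: glass divided by total = 90.73%.

Revised batch per 500.0 kg glass:
  barium carbonate: 93.58 kg
  dead-burnt magnesia: 32.72 kg
  quartz sand: 316.9 kg
  TiO2: 24.18 kg
  alumina hydrate: 83.66 kg
Total batch = 551.0 kg; LOI loss = 51.07 kg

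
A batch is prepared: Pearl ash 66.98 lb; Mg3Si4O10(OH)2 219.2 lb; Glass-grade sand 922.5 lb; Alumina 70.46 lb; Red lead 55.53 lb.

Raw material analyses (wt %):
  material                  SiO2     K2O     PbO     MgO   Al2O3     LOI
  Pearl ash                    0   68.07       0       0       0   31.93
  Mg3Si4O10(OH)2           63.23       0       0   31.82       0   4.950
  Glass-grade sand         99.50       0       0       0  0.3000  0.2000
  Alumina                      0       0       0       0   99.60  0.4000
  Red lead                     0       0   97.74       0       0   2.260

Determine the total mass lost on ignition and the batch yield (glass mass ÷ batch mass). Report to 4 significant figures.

All internal work carries exact precision throughout; mid-chain values are printed rounded off to 4 significant figures in the printout — every reported figure receives exactly one rounding; derived quantities, including ignition loss, net glass mass, the totals, the yield, the five compositions, are rebuilt from the batch weights at 1299 lb of glass at full precision, as set out in either problem or answer.
Loss on ignition, line by line:
  Pearl ash: 66.98 × 0.3193 = 21.39 lb
  Mg3Si4O10(OH)2: 219.2 × 0.04950 = 10.85 lb
  Glass-grade sand: 922.5 × 0.002000 = 1.845 lb
  Alumina: 70.46 × 0.004000 = 0.2818 lb
  Red lead: 55.53 × 0.02260 = 1.255 lb
Total LOI = 35.62 lb
Glass = batch − LOI = 1335 − 35.62 = 1299 lb

LOI loss = 35.62 lb; glass = 1299 lb; yield = 97.33%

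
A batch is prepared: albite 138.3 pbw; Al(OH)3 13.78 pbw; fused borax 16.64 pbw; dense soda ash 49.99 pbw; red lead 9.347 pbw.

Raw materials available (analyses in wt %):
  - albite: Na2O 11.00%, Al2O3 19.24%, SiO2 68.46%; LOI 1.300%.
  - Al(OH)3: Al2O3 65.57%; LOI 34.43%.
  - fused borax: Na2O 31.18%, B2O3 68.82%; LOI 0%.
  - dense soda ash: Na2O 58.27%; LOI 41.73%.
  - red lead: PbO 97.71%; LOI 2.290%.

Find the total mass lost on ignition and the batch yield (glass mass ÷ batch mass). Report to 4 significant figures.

LOI loss = 27.62 pbw; glass = 200.4 pbw; yield = 87.89%

Intermediates are printed (rounded to 4 significant digits) alongside each step. All arithmetic carries exact precision through every step — a single rounding finalizes each reported number; all derived quantities, including LOI, the totals, glass mass, yield, the five compositions, are re-derived starting from the weights on 200.4 pbw of glass at full float precision, as written in the problem or answer text.
LOI of each material in turn:
  albite: 138.3 × 0.01300 = 1.798 pbw
  Al(OH)3: 13.78 × 0.3443 = 4.744 pbw
  fused borax: 16.64 × 0 = 0 pbw
  dense soda ash: 49.99 × 0.4173 = 20.86 pbw
  red lead: 9.347 × 0.02290 = 0.2140 pbw
Total LOI = 27.62 pbw
Glass = batch − LOI = 228.1 − 27.62 = 200.4 pbw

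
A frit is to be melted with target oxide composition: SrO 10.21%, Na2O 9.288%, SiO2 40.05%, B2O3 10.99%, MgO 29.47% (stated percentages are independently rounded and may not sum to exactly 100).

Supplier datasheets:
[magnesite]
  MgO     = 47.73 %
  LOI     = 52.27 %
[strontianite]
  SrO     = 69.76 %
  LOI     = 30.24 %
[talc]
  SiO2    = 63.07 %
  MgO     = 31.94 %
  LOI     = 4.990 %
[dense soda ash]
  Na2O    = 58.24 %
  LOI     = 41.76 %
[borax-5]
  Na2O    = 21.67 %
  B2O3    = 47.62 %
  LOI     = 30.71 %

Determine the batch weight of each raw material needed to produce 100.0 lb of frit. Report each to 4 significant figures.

Batch per 100.0 lb frit:
  magnesite: 19.25 lb
  strontianite: 14.64 lb
  talc: 63.50 lb
  dense soda ash: 7.361 lb
  borax-5: 23.08 lb
Total batch = 127.8 lb; LOI loss = 27.82 lb; yield = 78.24%

The whole derivation keeps exact precision from start to finish — values along the way are displayed rounded off to 4 significant digits alongside each step; each reported result is rounded a single time; derived quantities, including the five compositions, the totals, LOI, the yield, glass mass, are carried from the weighed amounts for 100.0 lb of glass in exact precision, as they appear in either problem or answer.
Target masses of each oxide per 100.0 lb frit:
  SrO: 10.21% × 100.0 = 10.21 lb
  Na2O: 9.288% × 100.0 = 9.288 lb
  SiO2: 40.05% × 100.0 = 40.05 lb
  B2O3: 10.99% × 100.0 = 10.99 lb
  MgO: 29.47% × 100.0 = 29.47 lb
Checking each oxide sum given the weights on record, at the basis given (delivered sums recover each target inside rounding margins):
  SrO: 14.64·0.6976 = 10.21 lb (target 10.21 lb)
  Na2O: 7.361·0.5824 + 23.08·0.2167 = 9.288 lb (target 9.288 lb)
  SiO2: 63.50·0.6307 = 40.05 lb (target 40.05 lb)
  B2O3: 23.08·0.4762 = 10.99 lb (target 10.99 lb)
  MgO: 19.25·0.4773 + 63.50·0.3194 = 29.47 lb (target 29.47 lb)
Mass balance on the glass: the batch minus its LOI: 100.0 lb (per-oxide target masses sum to 100.0 lb; with the basis standing at 100.0 lb — deltas are rounding alone).
Batch grand total — Σ batch = 127.8 lb; LOI loss = Σ batch·LOI = 27.82 lb; yield = glass ÷ total batch = 78.24%.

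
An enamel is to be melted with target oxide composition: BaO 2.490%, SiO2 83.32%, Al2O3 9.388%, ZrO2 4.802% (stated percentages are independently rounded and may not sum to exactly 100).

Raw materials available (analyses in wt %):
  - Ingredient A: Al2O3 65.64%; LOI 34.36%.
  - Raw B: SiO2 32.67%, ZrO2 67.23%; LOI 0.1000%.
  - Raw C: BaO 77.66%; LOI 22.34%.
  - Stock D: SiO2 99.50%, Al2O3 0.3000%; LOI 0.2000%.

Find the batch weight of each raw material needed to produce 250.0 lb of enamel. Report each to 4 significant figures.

Batch per 250.0 lb enamel:
  Ingredient A: 34.83 lb
  Raw B: 17.86 lb
  Raw C: 8.016 lb
  Stock D: 203.5 lb
Total batch = 264.2 lb; LOI loss = 14.18 lb; yield = 94.63%

The whole derivation carries full precision from start to finish. Mid-chain values are displayed (rounded to four significant figures) in the printout. Each reported number is rounded a single time — all derived quantities (four oxide percentages, yield, LOI, the totals, net glass mass) are re-derived at full float precision starting from the weights at 250.0 lb of glass precisely as stated by the problem or the answer.
Target masses of each oxide per 250.0 lb enamel:
  BaO: 2.490% × 250.0 = 6.225 lb
  SiO2: 83.32% × 250.0 = 208.3 lb
  Al2O3: 9.388% × 250.0 = 23.47 lb
  ZrO2: 4.802% × 250.0 = 12.00 lb
A balance pass over the oxides, on the weights just shown, on the stated basis (sums match the target masses exact up to rounding of places):
  BaO: 8.016·0.7766 = 6.225 lb (target 6.225 lb)
  SiO2: 17.86·0.3267 + 203.5·0.9950 = 208.3 lb (target 208.3 lb)
  Al2O3: 34.83·0.6564 + 203.5·0.003000 = 23.47 lb (target 23.47 lb)
  ZrO2: 17.86·0.6723 = 12.01 lb (target 12.00 lb)
Consistency of the glass mass: whole batch net of LOI = 250.0 lb (per-oxide target masses sum to 250.0 lb; against the stated basis, 250.0 lb — any gap is answer rounding).
Adding the batch up: Σ batch = 264.2 lb; LOI removed, Σ of batch·LOI: 14.18 lb; as yield: glass ÷ batch → 94.63%.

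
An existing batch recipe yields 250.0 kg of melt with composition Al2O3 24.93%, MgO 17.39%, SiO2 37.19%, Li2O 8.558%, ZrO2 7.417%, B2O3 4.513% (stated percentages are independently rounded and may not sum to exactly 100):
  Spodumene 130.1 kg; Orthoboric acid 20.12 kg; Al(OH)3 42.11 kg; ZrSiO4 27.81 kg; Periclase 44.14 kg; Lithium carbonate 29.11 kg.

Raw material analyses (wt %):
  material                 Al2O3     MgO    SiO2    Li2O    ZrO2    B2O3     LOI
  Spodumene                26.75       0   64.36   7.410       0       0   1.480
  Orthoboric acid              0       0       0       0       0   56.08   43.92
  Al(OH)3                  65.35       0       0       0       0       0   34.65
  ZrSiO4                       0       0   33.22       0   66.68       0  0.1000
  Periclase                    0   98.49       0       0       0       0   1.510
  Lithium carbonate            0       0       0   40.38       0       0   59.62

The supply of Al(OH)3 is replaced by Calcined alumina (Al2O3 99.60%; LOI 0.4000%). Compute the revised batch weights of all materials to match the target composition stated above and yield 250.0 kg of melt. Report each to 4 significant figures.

Intermediates are shown (rounded to four significant digits) in the printout — the working math runs at full precision all the way through. Each reported result takes just one rounding. The derived quantities are carried using the weight values at 250.0 kg of glass at full precision (ignition loss, glass mass, six oxide percentages, the yield, totals) as quoted within the problem or answer text.
Oxide mass targets, per 250.0 kg melt:
  Al2O3: 24.93% × 250.0 = 62.32 kg
  MgO: 17.39% × 250.0 = 43.48 kg
  SiO2: 37.19% × 250.0 = 92.98 kg
  Li2O: 8.558% × 250.0 = 21.40 kg
  ZrO2: 7.417% × 250.0 = 18.54 kg
  B2O3: 4.513% × 250.0 = 11.28 kg
Balance tally, oxide-wise, using the reported weights, relative to the basis at hand (delivered sums recover each target exact up to rounding of places):
  Al2O3: 130.1·0.2675 + 27.63·0.9960 = 62.32 kg (target 62.32 kg)
  MgO: 44.14·0.9849 = 43.47 kg (target 43.48 kg)
  SiO2: 130.1·0.6436 + 27.81·0.3322 = 92.97 kg (target 92.98 kg)
  Li2O: 130.1·0.07410 + 29.11·0.4038 = 21.40 kg (target 21.40 kg)
  ZrO2: 27.81·0.6668 = 18.54 kg (target 18.54 kg)
  B2O3: 20.12·0.5608 = 11.28 kg (target 11.28 kg)
Glass mass check: total charge less LOI = 250.0 kg (targets for the oxides total 250.0 kg; versus the stated basis of 250.0 kg — gaps are rounding artifacts).
Whole-batch sum: Σ batch = 278.9 kg; LOI removed, Σ of batch·LOI: 28.92 kg; as yield: glass ÷ batch → 89.63%.

Revised batch per 250.0 kg melt:
  Spodumene: 130.1 kg
  Orthoboric acid: 20.12 kg
  Calcined alumina: 27.63 kg
  ZrSiO4: 27.81 kg
  Periclase: 44.14 kg
  Lithium carbonate: 29.11 kg
Total batch = 278.9 kg; LOI loss = 28.92 kg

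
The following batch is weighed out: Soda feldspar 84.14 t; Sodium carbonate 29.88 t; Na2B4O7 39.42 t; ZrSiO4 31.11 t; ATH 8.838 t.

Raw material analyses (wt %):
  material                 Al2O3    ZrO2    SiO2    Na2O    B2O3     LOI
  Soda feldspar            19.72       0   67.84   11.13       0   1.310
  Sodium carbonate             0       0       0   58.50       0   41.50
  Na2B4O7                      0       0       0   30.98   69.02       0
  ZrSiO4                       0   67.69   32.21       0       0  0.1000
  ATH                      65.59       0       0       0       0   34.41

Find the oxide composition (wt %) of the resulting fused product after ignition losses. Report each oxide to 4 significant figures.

All internal work holds exact precision in all steps — in-progress results appear (rounded to 4 significant digits) on the page. Each reported result is rounded exactly once; all derived quantities are rebuilt from the weighed amounts for 176.8 t of glass at full float precision (totals, LOI, five oxide percentages, net glass mass, the yield), as written in the problem or the answer.
Delivered oxide masses:
  Al2O3: 84.14·0.1972 + 8.838·0.6559 = 22.39 t
  ZrO2: 31.11·0.6769 = 21.06 t
  SiO2: 84.14·0.6784 + 31.11·0.3221 = 67.10 t
  Na2O: 84.14·0.1113 + 29.88·0.5850 + 39.42·0.3098 = 39.06 t
  B2O3: 39.42·0.6902 = 27.21 t
LOI: 84.14·0.01310 + 29.88·0.4150 + 31.11·0.001000 + 8.838·0.3441 = 16.57 t
Resulting glass, batch − LOI: 193.4 − 16.57 = 176.8 t (equal to the oxide-mass sum)
wt % = oxide mass / glass mass × 100

Glass mass = 176.8 t (batch 193.4 − LOI 16.57).
Composition: Al2O3 12.66%, ZrO2 11.91%, SiO2 37.95%, Na2O 22.09%, B2O3 15.39%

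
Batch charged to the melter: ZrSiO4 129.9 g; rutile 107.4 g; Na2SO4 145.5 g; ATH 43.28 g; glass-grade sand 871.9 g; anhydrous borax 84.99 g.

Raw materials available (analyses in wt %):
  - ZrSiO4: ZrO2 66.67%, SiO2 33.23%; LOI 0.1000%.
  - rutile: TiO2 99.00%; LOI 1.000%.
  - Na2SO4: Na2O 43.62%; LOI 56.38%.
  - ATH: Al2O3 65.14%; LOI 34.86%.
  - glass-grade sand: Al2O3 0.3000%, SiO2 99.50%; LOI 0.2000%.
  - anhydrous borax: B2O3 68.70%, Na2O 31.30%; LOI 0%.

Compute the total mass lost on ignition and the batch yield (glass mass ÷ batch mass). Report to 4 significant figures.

Rounding to four significant figures extends to each working value as shown. Full precision is kept from start to finish; each reported figure is rounded just once; all derived quantities, including yield, six oxide percentages, ignition loss, totals, glass mass, are carried starting from the weights at 1283 g of glass at full float precision exactly as shown in the problem or answer text.
LOI of each material in turn:
  ZrSiO4: 129.9 × 0.001000 = 0.1299 g
  rutile: 107.4 × 0.01000 = 1.074 g
  Na2SO4: 145.5 × 0.5638 = 82.03 g
  ATH: 43.28 × 0.3486 = 15.09 g
  glass-grade sand: 871.9 × 0.002000 = 1.744 g
  anhydrous borax: 84.99 × 0 = 0 g
Total LOI = 100.1 g
Glass = batch − LOI = 1383 − 100.1 = 1283 g

LOI loss = 100.1 g; glass = 1283 g; yield = 92.76%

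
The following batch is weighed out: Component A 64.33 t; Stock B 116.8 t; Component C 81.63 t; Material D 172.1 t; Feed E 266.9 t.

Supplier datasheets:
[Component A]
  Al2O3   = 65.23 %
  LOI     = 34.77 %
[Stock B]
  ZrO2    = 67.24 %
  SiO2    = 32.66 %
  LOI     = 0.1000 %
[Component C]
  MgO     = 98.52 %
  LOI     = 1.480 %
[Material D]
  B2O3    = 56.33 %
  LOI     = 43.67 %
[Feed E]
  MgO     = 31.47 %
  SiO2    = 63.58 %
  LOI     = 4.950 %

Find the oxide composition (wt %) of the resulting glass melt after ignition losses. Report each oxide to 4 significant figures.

Glass mass = 589.7 t (batch 701.8 − LOI 112.1).
Composition: MgO 27.88%, Al2O3 7.116%, ZrO2 13.32%, B2O3 16.44%, SiO2 35.25%

In-progress results appear rounded to 4 significant digits at each printed step. All internal work runs at exact precision through the solve. Each reported figure takes exactly one rounding; derived quantities, which include LOI, yield, five oxide percentages, totals, glass mass, are re-derived in exact precision, as set out in problem or answer, using the weight values on 589.7 t of glass.
Mass of each oxide from the mix:
  MgO: 81.63·0.9852 + 266.9·0.3147 = 164.4 t
  Al2O3: 64.33·0.6523 = 41.96 t
  ZrO2: 116.8·0.6724 = 78.54 t
  B2O3: 172.1·0.5633 = 96.94 t
  SiO2: 116.8·0.3266 + 266.9·0.6358 = 207.8 t
LOI: 64.33·0.3477 + 116.8·0.001000 + 81.63·0.01480 + 172.1·0.4367 + 266.9·0.04950 = 112.1 t
Resulting glass, batch − LOI: 701.8 − 112.1 = 589.7 t (= the summed oxide contributions)
wt % = oxide mass / glass mass × 100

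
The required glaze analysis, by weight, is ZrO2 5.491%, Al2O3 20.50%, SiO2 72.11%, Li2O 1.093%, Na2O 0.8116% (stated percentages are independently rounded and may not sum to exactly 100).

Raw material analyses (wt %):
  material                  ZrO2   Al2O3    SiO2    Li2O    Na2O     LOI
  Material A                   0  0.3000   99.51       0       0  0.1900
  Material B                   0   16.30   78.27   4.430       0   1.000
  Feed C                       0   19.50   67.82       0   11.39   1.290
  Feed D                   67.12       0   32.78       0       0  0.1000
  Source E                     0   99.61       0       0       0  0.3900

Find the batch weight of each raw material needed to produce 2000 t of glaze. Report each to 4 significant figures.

Batch per 2000 t glaze:
  Material A: 910.1 t
  Material B: 493.5 t
  Feed C: 142.5 t
  Feed D: 163.6 t
  Source E: 300.2 t
Total batch = 2010 t; LOI loss = 9.837 t; yield = 99.51%

Full precision is carried from first step to last; intermediates are displayed, rounded to four significant digits, as written. Each reported result takes a single rounding — the derived quantities, which include the yield, five oxide percentages, totals, glass mass, ignition loss, are recomputed in full float precision, precisely as stated by either problem or answer, starting from the weights per 2000 t of glass.
Per-oxide target masses for 2000 t glaze:
  ZrO2: 5.491% × 2000 = 109.8 t
  Al2O3: 20.50% × 2000 = 410.0 t
  SiO2: 72.11% × 2000 = 1442 t
  Li2O: 1.093% × 2000 = 21.86 t
  Na2O: 0.8116% × 2000 = 16.23 t
Balance tally, oxide-wise, on the weights just shown, under the basis named above (target by target, the sums agree modulo rounding of the values):
  ZrO2: 163.6·0.6712 = 109.8 t (target 109.8 t)
  Al2O3: 910.1·0.003000 + 493.5·0.1630 + 142.5·0.1950 + 300.2·0.9961 = 410.0 t (target 410.0 t)
  SiO2: 910.1·0.9951 + 493.5·0.7827 + 142.5·0.6782 + 163.6·0.3278 = 1442 t (target 1442 t)
  Li2O: 493.5·0.04430 = 21.86 t (target 21.86 t)
  Na2O: 142.5·0.1139 = 16.23 t (target 16.23 t)
The glass-mass cross-check: total charge less LOI = 2000 t (the Σ of target masses is 2000 t; versus the stated basis of 2000 t — any gap is answer rounding).
Total batch = Σ batch = 2010 t; ignition loss, Σ(batch × LOI) = 9.837 t; yield = glass ÷ total batch = 99.51%.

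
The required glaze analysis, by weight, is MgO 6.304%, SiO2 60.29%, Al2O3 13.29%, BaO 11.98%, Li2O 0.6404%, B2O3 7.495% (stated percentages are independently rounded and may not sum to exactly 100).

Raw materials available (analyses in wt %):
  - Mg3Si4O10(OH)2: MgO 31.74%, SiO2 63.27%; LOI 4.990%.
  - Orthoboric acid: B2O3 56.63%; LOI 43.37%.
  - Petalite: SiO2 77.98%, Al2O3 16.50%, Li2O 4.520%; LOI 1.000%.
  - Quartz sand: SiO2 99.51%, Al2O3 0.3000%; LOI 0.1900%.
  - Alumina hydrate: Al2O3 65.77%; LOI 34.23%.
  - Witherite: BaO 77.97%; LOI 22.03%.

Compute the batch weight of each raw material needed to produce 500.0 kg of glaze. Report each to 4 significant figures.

Batch per 500.0 kg glaze:
  Mg3Si4O10(OH)2: 99.31 kg
  Orthoboric acid: 66.18 kg
  Petalite: 70.84 kg
  Quartz sand: 184.3 kg
  Alumina hydrate: 82.42 kg
  Witherite: 76.82 kg
Total batch = 579.9 kg; LOI loss = 79.85 kg; yield = 86.23%

Mid-chain values are printed, rounded to four significant figures, across the worked steps. Every computation holds full precision from first step to last; each reported value takes just one rounding; all derived quantities are computed in full precision (totals, net glass mass, six oxide percentages, yield, ignition loss) starting from the weights on 500.0 kg of glass, as written in the problem or the answer.
Per-oxide target masses for 500.0 kg glaze:
  MgO: 6.304% × 500.0 = 31.52 kg
  SiO2: 60.29% × 500.0 = 301.4 kg
  Al2O3: 13.29% × 500.0 = 66.45 kg
  BaO: 11.98% × 500.0 = 59.90 kg
  Li2O: 0.6404% × 500.0 = 3.202 kg
  B2O3: 7.495% × 500.0 = 37.48 kg
Balance tally, oxide-wise, from the weights as reported, for the quoted basis mass (every target is met by its sum once rounding is allowed for):
  MgO: 99.31·0.3174 = 31.52 kg (target 31.52 kg)
  SiO2: 99.31·0.6327 + 70.84·0.7798 + 184.3·0.9951 = 301.5 kg (target 301.4 kg)
  Al2O3: 70.84·0.1650 + 184.3·0.003000 + 82.42·0.6577 = 66.45 kg (target 66.45 kg)
  BaO: 76.82·0.7797 = 59.90 kg (target 59.90 kg)
  Li2O: 70.84·0.04520 = 3.202 kg (target 3.202 kg)
  B2O3: 66.18·0.5663 = 37.48 kg (target 37.48 kg)
Mass balance on the glass: whole batch net of LOI = 500.0 kg (per-oxide target masses sum to 500.0 kg; with the basis standing at 500.0 kg — any gap is answer rounding).
Adding the batch up: Σ batch = 579.9 kg; LOI removed, Σ of batch·LOI: 79.85 kg; the yield ratio, glass ÷ batch: 86.23%.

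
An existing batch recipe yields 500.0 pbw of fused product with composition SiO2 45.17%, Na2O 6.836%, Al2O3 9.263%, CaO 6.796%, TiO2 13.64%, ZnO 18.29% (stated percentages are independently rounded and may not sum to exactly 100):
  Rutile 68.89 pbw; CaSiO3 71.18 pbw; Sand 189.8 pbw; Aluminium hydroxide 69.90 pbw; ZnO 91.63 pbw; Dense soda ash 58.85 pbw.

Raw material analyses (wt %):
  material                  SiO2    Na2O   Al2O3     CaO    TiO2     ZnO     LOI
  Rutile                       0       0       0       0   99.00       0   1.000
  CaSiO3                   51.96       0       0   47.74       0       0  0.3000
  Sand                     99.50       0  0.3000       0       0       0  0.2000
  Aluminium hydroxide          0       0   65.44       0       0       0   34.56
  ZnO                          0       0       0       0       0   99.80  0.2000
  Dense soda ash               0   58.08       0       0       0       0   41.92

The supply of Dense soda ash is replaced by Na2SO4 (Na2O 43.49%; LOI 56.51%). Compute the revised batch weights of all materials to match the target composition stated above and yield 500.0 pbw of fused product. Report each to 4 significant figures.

Every computation holds full float precision in all steps — the intermediate values are shown rounded off to 4 significant figures alongside each step; every reported value takes just one rounding. All derived quantities, which include glass mass, LOI, six oxide percentages, the yield, the totals, are carried in exact precision, as given in question or answer, starting from the weights for 500.0 pbw of glass.
Target oxide masses per 500.0 pbw fused product:
  SiO2: 45.17% × 500.0 = 225.8 pbw
  Na2O: 6.836% × 500.0 = 34.18 pbw
  Al2O3: 9.263% × 500.0 = 46.32 pbw
  CaO: 6.796% × 500.0 = 33.98 pbw
  TiO2: 13.64% × 500.0 = 68.20 pbw
  ZnO: 18.29% × 500.0 = 91.45 pbw
A balance pass over the oxides, given the weights on record, relative to the basis at hand (sum by sum, the targets are met exact up to rounding of places):
  SiO2: 71.18·0.5196 + 189.8·0.9950 = 225.8 pbw (target 225.8 pbw)
  Na2O: 78.59·0.4349 = 34.18 pbw (target 34.18 pbw)
  Al2O3: 189.8·0.003000 + 69.90·0.6544 = 46.31 pbw (target 46.32 pbw)
  CaO: 71.18·0.4774 = 33.98 pbw (target 33.98 pbw)
  TiO2: 68.89·0.9900 = 68.20 pbw (target 68.20 pbw)
  ZnO: 91.63·0.9980 = 91.45 pbw (target 91.45 pbw)
Glass mass check: the batch minus its LOI: 500.0 pbw (oxide target masses add up to 500.0 pbw; with the basis standing at 500.0 pbw — deltas are rounding alone).
Summing the batch: Σ batch = 570.0 pbw; LOI loss = Σ batch·LOI = 70.03 pbw; as yield: glass ÷ batch → 87.71%.

Revised batch per 500.0 pbw fused product:
  Rutile: 68.89 pbw
  CaSiO3: 71.18 pbw
  Sand: 189.8 pbw
  Aluminium hydroxide: 69.90 pbw
  ZnO: 91.63 pbw
  Na2SO4: 78.59 pbw
Total batch = 570.0 pbw; LOI loss = 70.03 pbw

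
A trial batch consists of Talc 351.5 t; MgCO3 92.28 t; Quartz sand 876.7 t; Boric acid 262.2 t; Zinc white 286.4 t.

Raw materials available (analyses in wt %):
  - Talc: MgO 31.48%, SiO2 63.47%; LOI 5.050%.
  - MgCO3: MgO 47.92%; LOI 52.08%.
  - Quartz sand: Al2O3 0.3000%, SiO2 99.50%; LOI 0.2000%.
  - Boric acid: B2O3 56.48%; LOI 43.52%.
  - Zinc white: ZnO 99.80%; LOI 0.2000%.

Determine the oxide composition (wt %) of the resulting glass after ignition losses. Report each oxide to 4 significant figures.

Values along the way are shown, rounded to 4 significant figures, on the page; full float precision is carried through the solve — every reported value is rounded once only — derived quantities, including five oxide percentages, glass mass, the yield, ignition loss, the totals, are re-derived from the batch weights for 1687 t of glass at full precision as set out in the problem or the answer.
What the batch supplies per oxide:
  MgO: 351.5·0.3148 + 92.28·0.4792 = 154.9 t
  ZnO: 286.4·0.9980 = 285.8 t
  B2O3: 262.2·0.5648 = 148.1 t
  Al2O3: 876.7·0.003000 = 2.630 t
  SiO2: 351.5·0.6347 + 876.7·0.9950 = 1095 t
LOI: 351.5·0.05050 + 92.28·0.5208 + 876.7·0.002000 + 262.2·0.4352 + 286.4·0.002000 = 182.2 t
batch − LOI leaves glass = 1869 − 182.2 = 1687 t (consistent with Σ oxide mass)
each oxide over glass, ×100, is wt %

Glass mass = 1687 t (batch 1869 − LOI 182.2).
Composition: MgO 9.181%, ZnO 16.94%, B2O3 8.779%, Al2O3 0.1559%, SiO2 64.94%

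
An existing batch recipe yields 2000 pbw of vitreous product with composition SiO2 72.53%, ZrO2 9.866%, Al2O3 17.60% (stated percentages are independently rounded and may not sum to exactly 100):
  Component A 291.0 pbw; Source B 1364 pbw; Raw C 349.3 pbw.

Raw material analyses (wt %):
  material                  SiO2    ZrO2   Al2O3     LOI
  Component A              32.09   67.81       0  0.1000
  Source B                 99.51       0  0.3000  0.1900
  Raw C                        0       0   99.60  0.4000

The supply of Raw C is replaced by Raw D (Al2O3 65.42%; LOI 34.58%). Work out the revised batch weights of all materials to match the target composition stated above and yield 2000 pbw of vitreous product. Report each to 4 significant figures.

Revised batch per 2000 pbw vitreous product:
  Component A: 291.0 pbw
  Source B: 1364 pbw
  Raw D: 531.8 pbw
Total batch = 2187 pbw; LOI loss = 186.8 pbw

Mid-chain values appear, rounded to 4 significant figures, within the worked lines. The working math keeps full float precision at every stage; every reported result is rounded a single time — the derived quantities are carried in full float precision (LOI, the three compositions, the yield, totals, glass mass) from the weighed amounts at 2000 pbw of glass as given in question or answer.
Per-oxide target masses for 2000 pbw vitreous product:
  SiO2: 72.53% × 2000 = 1451 pbw
  ZrO2: 9.866% × 2000 = 197.3 pbw
  Al2O3: 17.60% × 2000 = 352.0 pbw
Checking each oxide sum applying the batch weights above, at the basis given (sum by sum, the targets are met once rounding is allowed for):
  SiO2: 291.0·0.3209 + 1364·0.9951 = 1451 pbw (target 1451 pbw)
  ZrO2: 291.0·0.6781 = 197.3 pbw (target 197.3 pbw)
  Al2O3: 1364·0.003000 + 531.8·0.6542 = 352.0 pbw (target 352.0 pbw)
Mass balance on the glass: whole batch net of LOI = 2000 pbw (the Σ of target masses is 2000 pbw; the stated basis being 2000 pbw — deltas are rounding alone).
Batch grand total — Σ batch = 2187 pbw; LOI removed, Σ of batch·LOI: 186.8 pbw; yield, glass over the total, = 91.46%.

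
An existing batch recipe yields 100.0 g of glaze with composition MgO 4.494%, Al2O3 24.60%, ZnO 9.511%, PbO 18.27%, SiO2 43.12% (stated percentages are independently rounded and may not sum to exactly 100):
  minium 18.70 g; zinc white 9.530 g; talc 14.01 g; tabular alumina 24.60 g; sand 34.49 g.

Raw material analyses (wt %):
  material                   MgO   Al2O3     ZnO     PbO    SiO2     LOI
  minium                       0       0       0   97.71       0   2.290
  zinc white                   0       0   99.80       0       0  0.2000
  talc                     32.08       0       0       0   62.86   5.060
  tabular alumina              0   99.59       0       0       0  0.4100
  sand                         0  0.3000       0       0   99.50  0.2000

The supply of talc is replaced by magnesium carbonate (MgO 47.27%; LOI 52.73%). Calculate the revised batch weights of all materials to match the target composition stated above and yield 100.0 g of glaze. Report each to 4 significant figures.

The working math maintains exact precision all the way through. Intermediates are shown rounded off to 4 significant digits between the steps. Every reported figure sees exactly one rounding — derived quantities are computed at exact precision (five oxide percentages, yield, totals, LOI, glass mass) using the weight values for 100.0 g of glass as written in question or answer.
Oxide mass targets, per 100.0 g glaze:
  MgO: 4.494% × 100.0 = 4.494 g
  Al2O3: 24.60% × 100.0 = 24.60 g
  ZnO: 9.511% × 100.0 = 9.511 g
  PbO: 18.27% × 100.0 = 18.27 g
  SiO2: 43.12% × 100.0 = 43.12 g
Oxide-by-oxide audit working from each reported weight, relative to the basis at hand (target by target, the sums agree up to rounding of the answer):
  MgO: 9.507·0.4727 = 4.494 g (target 4.494 g)
  Al2O3: 24.57·0.9959 + 43.34·0.003000 = 24.60 g (target 24.60 g)
  ZnO: 9.530·0.9980 = 9.511 g (target 9.511 g)
  PbO: 18.70·0.9771 = 18.27 g (target 18.27 g)
  SiO2: 43.34·0.9950 = 43.12 g (target 43.12 g)
Glass-mass closure: total charge less LOI = 100.0 g (oxide target masses add up to 100.0 g; stated basis 100.0 g — deltas are rounding alone).
Adding the batch up: Σ batch = 105.6 g; ignition loss, Σ(batch × LOI) = 5.648 g; glass ÷ batch gives a yield of 94.65%.

Revised batch per 100.0 g glaze:
  minium: 18.70 g
  zinc white: 9.530 g
  magnesium carbonate: 9.507 g
  tabular alumina: 24.57 g
  sand: 43.34 g
Total batch = 105.6 g; LOI loss = 5.648 g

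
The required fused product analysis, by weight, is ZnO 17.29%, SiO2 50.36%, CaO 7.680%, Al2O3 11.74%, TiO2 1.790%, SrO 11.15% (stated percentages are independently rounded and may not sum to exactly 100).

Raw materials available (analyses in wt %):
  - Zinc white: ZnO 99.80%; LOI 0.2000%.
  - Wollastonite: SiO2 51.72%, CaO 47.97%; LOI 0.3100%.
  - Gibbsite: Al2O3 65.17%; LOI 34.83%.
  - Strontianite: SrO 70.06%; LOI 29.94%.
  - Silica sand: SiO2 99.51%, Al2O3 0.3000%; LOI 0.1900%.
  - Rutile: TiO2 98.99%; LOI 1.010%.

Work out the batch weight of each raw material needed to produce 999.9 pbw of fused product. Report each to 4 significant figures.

Batch per 999.9 pbw fused product:
  Zinc white: 173.2 pbw
  Wollastonite: 160.1 pbw
  Gibbsite: 178.2 pbw
  Strontianite: 159.1 pbw
  Silica sand: 422.8 pbw
  Rutile: 18.08 pbw
Total batch = 1111 pbw; LOI loss = 111.5 pbw; yield = 89.97%

The intermediate values are displayed rounded off to 4 significant figures across the worked steps — each numeric step holds exact precision through every step; a single rounding completes each reported figure; derived quantities (net glass mass, yield, totals, six oxide percentages, ignition loss) are carried in full precision from the weighed amounts for 999.9 pbw of glass as written in the problem or the answer.
Oxide-by-oxide targets in 999.9 pbw fused product:
  ZnO: 17.29% × 999.9 = 172.9 pbw
  SiO2: 50.36% × 999.9 = 503.5 pbw
  CaO: 7.680% × 999.9 = 76.79 pbw
  Al2O3: 11.74% × 999.9 = 117.4 pbw
  TiO2: 1.790% × 999.9 = 17.90 pbw
  SrO: 11.15% × 999.9 = 111.5 pbw
Sums-versus-targets review given the weights on record, under the basis named above (delivered sums recover each target within answer rounding):
  ZnO: 173.2·0.9980 = 172.9 pbw (target 172.9 pbw)
  SiO2: 160.1·0.5172 + 422.8·0.9951 = 503.5 pbw (target 503.5 pbw)
  CaO: 160.1·0.4797 = 76.80 pbw (target 76.79 pbw)
  Al2O3: 178.2·0.6517 + 422.8·0.003000 = 117.4 pbw (target 117.4 pbw)
  TiO2: 18.08·0.9899 = 17.90 pbw (target 17.90 pbw)
  SrO: 159.1·0.7006 = 111.5 pbw (target 111.5 pbw)
Auditing the glass mass value: total batch − LOI = 999.9 pbw (the targets, summed, come to 1000 pbw; stated basis 999.9 pbw — rounding explains the deltas).
Whole-batch sum: Σ batch = 1111 pbw; Σ batch·LOI gives LOI loss = 111.5 pbw; the yield ratio, glass ÷ batch: 89.97%.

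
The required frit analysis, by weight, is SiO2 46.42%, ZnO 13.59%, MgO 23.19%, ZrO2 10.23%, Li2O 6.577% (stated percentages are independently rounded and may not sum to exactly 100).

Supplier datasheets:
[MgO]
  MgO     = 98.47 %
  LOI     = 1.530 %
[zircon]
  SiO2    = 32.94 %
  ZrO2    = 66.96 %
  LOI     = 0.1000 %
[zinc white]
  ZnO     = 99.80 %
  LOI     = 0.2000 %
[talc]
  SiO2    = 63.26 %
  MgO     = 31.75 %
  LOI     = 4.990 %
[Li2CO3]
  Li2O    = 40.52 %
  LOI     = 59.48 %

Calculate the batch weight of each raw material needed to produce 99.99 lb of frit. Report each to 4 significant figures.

Batch per 99.99 lb frit:
  MgO: 2.455 lb
  zircon: 15.28 lb
  zinc white: 13.62 lb
  talc: 65.42 lb
  Li2CO3: 16.23 lb
Total batch = 113.0 lb; LOI loss = 13.00 lb; yield = 88.50%

Each numeric step carries full precision through every step. Intermediates are shown, rounded to four significant digits, in the printout; a single rounding produces each reported result; the derived quantities are re-derived at exact precision (five oxide percentages, ignition loss, glass mass, the totals, the yield) from the batch weights at 99.99 lb of glass as set out in question or answer.
Oxide mass targets, per 99.99 lb frit:
  SiO2: 46.42% × 99.99 = 46.42 lb
  ZnO: 13.59% × 99.99 = 13.59 lb
  MgO: 23.19% × 99.99 = 23.19 lb
  ZrO2: 10.23% × 99.99 = 10.23 lb
  Li2O: 6.577% × 99.99 = 6.576 lb
Mass-balance tally per oxide on the weights just shown, versus the basis set out (oxide sums agree with the targets once rounding is allowed for):
  SiO2: 15.28·0.3294 + 65.42·0.6326 = 46.42 lb (target 46.42 lb)
  ZnO: 13.62·0.9980 = 13.59 lb (target 13.59 lb)
  MgO: 2.455·0.9847 + 65.42·0.3175 = 23.19 lb (target 23.19 lb)
  ZrO2: 15.28·0.6696 = 10.23 lb (target 10.23 lb)
  Li2O: 16.23·0.4052 = 6.576 lb (target 6.576 lb)
The glass-mass cross-check: batch total minus LOI = 100.0 lb (per-oxide target masses sum to 100.0 lb; with the basis standing at 99.99 lb — deltas are rounding alone).
Total batch = Σ batch = 113.0 lb; LOI removed, Σ of batch·LOI: 13.00 lb; glass ÷ batch gives a yield of 88.50%.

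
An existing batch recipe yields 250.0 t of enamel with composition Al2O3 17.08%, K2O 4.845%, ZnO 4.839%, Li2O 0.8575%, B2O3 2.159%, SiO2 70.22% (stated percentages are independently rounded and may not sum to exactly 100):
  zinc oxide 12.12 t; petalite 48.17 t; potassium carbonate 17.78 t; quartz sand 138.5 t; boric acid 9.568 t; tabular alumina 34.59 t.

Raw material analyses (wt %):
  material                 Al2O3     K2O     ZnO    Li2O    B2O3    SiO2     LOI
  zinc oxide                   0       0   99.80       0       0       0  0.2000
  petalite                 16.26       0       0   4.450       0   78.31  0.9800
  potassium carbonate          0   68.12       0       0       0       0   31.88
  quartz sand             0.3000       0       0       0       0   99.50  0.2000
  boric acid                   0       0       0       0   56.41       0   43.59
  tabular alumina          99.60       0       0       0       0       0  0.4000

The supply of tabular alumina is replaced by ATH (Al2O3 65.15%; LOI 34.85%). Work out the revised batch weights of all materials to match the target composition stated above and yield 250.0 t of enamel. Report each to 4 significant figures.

Revised batch per 250.0 t enamel:
  zinc oxide: 12.12 t
  petalite: 48.17 t
  potassium carbonate: 17.78 t
  quartz sand: 138.5 t
  boric acid: 9.568 t
  ATH: 52.88 t
Total batch = 279.0 t; LOI loss = 29.04 t

Mid-chain values appear (rounded to four significant figures) alongside each step. All arithmetic holds exact precision from start to finish — every reported result takes just one rounding. All derived quantities are computed starting from the weights on 250.0 t of glass at exact precision (six oxide percentages, LOI, totals, glass mass, the yield) exactly as printed in question or answer.
Oxide mass targets, per 250.0 t enamel:
  Al2O3: 17.08% × 250.0 = 42.70 t
  K2O: 4.845% × 250.0 = 12.11 t
  ZnO: 4.839% × 250.0 = 12.10 t
  Li2O: 0.8575% × 250.0 = 2.144 t
  B2O3: 2.159% × 250.0 = 5.398 t
  SiO2: 70.22% × 250.0 = 175.6 t
Checking each oxide sum applying the batch weights above, on the stated basis (sums match the target masses once rounding is allowed for):
  Al2O3: 48.17·0.1626 + 138.5·0.003000 + 52.88·0.6515 = 42.70 t (target 42.70 t)
  K2O: 17.78·0.6812 = 12.11 t (target 12.11 t)
  ZnO: 12.12·0.9980 = 12.10 t (target 12.10 t)
  Li2O: 48.17·0.04450 = 2.144 t (target 2.144 t)
  B2O3: 9.568·0.5641 = 5.397 t (target 5.398 t)
  SiO2: 48.17·0.7831 + 138.5·0.9950 = 175.5 t (target 175.6 t)
The glass-mass cross-check: Σ batch − LOI loss = 250.0 t (summing oxide targets gives 250.0 t; basis as stated: 250.0 t — any gap is answer rounding).
Whole-batch sum: Σ batch = 279.0 t; ignition loss, Σ(batch × LOI) = 29.04 t; as yield: glass ÷ batch → 89.59%.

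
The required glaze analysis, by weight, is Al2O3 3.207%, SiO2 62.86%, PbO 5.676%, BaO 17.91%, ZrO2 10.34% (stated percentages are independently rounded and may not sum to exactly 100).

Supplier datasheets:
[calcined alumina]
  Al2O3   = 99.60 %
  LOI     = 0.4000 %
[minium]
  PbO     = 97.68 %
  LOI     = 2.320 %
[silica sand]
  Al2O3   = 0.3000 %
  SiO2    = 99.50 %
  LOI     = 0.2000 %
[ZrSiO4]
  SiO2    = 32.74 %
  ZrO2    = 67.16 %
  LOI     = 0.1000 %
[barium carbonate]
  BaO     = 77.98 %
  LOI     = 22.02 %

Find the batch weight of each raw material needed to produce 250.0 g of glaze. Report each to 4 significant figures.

The whole derivation carries full float precision from start to finish — the intermediate values appear, with 4-significant-figure rounding, as written; every reported number is rounded only once. Derived quantities, including the totals, glass mass, the five compositions, ignition loss, the yield, are carried using the weight values at 250.0 g of glass in full precision, as given in either problem or answer.
The oxide mass targets at 250.0 g glaze:
  Al2O3: 3.207% × 250.0 = 8.018 g
  SiO2: 62.86% × 250.0 = 157.2 g
  PbO: 5.676% × 250.0 = 14.19 g
  BaO: 17.91% × 250.0 = 44.78 g
  ZrO2: 10.34% × 250.0 = 25.85 g
Balance tally, oxide-wise, working from each reported weight, versus the basis set out (target by target, the sums agree exact up to rounding of places):
  Al2O3: 7.612·0.9960 + 145.3·0.003000 = 8.017 g (target 8.018 g)
  SiO2: 145.3·0.9950 + 38.49·0.3274 = 157.2 g (target 157.2 g)
  PbO: 14.53·0.9768 = 14.19 g (target 14.19 g)
  BaO: 57.42·0.7798 = 44.78 g (target 44.78 g)
  ZrO2: 38.49·0.6716 = 25.85 g (target 25.85 g)
Glass-mass closure: net batch after ignition = 250.0 g (the Σ of target masses is 250.0 g; stated basis 250.0 g — differing by rounding only).
Adding the batch up: Σ batch = 263.4 g; LOI removed, Σ of batch·LOI: 13.34 g; yield: glass divided by total = 94.93%.

Batch per 250.0 g glaze:
  calcined alumina: 7.612 g
  minium: 14.53 g
  silica sand: 145.3 g
  ZrSiO4: 38.49 g
  barium carbonate: 57.42 g
Total batch = 263.4 g; LOI loss = 13.34 g; yield = 94.93%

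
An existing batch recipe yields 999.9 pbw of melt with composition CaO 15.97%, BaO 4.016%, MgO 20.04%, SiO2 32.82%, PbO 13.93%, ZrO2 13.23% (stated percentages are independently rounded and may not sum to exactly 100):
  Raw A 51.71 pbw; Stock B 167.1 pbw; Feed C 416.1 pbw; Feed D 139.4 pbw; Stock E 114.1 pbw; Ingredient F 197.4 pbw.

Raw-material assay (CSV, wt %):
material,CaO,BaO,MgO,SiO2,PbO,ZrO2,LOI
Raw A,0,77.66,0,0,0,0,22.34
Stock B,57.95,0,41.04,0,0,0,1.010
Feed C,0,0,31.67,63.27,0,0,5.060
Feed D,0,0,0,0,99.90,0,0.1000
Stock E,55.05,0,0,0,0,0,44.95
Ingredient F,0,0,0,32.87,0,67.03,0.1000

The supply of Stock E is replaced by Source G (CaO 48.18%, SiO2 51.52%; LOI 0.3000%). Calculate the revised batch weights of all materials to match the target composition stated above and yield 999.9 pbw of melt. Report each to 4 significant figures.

Values along the way are printed with 4-significant-digit rounding on the page; all internal work runs at full precision at every stage; exactly one rounding is applied to each reported value. Derived quantities are computed starting from the weights for 999.9 pbw of glass at full precision (the six compositions, yield, net glass mass, ignition loss, totals) exactly as shown in either problem or answer.
Oxide-by-oxide targets in 999.9 pbw melt:
  CaO: 15.97% × 999.9 = 159.7 pbw
  BaO: 4.016% × 999.9 = 40.16 pbw
  MgO: 20.04% × 999.9 = 200.4 pbw
  SiO2: 32.82% × 999.9 = 328.2 pbw
  PbO: 13.93% × 999.9 = 139.3 pbw
  ZrO2: 13.23% × 999.9 = 132.3 pbw
Sums-versus-targets review applying the batch weights above, versus the basis set out (every target is met by its sum once rounding is allowed for):
  CaO: 213.8·0.5795 + 74.28·0.4818 = 159.7 pbw (target 159.7 pbw)
  BaO: 51.71·0.7766 = 40.16 pbw (target 40.16 pbw)
  MgO: 213.8·0.4104 + 355.7·0.3167 = 200.4 pbw (target 200.4 pbw)
  SiO2: 355.7·0.6327 + 74.28·0.5152 + 197.4·0.3287 = 328.2 pbw (target 328.2 pbw)
  PbO: 139.4·0.9990 = 139.3 pbw (target 139.3 pbw)
  ZrO2: 197.4·0.6703 = 132.3 pbw (target 132.3 pbw)
Consistency of the glass mass: whole batch net of LOI = 1000 pbw (summing oxide targets gives 1000 pbw; against the stated basis, 999.9 pbw — a pure rounding effect).
Adding the batch up: Σ batch = 1032 pbw; ignition loss, Σ(batch × LOI) = 32.27 pbw; yield: glass divided by total = 96.87%.

Revised batch per 999.9 pbw melt:
  Raw A: 51.71 pbw
  Stock B: 213.8 pbw
  Feed C: 355.7 pbw
  Feed D: 139.4 pbw
  Source G: 74.28 pbw
  Ingredient F: 197.4 pbw
Total batch = 1032 pbw; LOI loss = 32.27 pbw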